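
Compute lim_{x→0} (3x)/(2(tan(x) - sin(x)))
Both numerator and denominator → 0 as x → 0; this is a 0/0 indeterminate form.
Expand each to leading order near x = 0: numerator ~ 3·x, denominator ~ x^3.
The limit of the ratio is ∞.

Final answer: ∞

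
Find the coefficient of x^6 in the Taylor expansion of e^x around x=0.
Expand to order 6: e^x = x^6/720 + x^5/120 + x^4/24 + x^3/6 + x^2/2 + x + 1 + O(x^7).
The coefficient of x^6 is 1/720.

Final answer: 1/720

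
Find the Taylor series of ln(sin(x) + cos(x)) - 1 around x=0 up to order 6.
-32·x^6/45 + 2·x^5/3 - 2·x^4/3 + 2·x^3/3 - x^2 + x - 1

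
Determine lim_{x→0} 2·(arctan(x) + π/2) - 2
Direct substitution at x = 0 gives -2 + π.

Final answer: -2 + π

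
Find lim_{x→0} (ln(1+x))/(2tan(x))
Both numerator and denominator → 0 as x → 0; this is a 0/0 indeterminate form.
Expand each to leading order near x = 0: numerator ~ x, denominator ~ 2·x.
The limit of the ratio is 1/2.

Final answer: 1/2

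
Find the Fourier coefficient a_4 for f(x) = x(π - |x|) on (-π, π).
a_4 = (1/π) ∫_{-π}^{π} f(x)·cos(4x) dx.
Evaluate the integral (use parity and integration by parts as needed): a_4 = 0.

Final answer: 0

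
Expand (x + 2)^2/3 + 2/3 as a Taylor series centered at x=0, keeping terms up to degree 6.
x^2/3 + 4·x/3 + 2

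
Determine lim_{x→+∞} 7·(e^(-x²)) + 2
Evaluate the dominant behaviour as x → +∞; each term tends to a finite value or vanishes.
Limit = 2.

Final answer: 2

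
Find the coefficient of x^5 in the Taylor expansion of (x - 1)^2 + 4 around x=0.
Expand to order 5: (x - 1)^2 + 4 = x^2 - 2·x + 5 + O(x^6).
The coefficient of x^5 is 0.

Final answer: 0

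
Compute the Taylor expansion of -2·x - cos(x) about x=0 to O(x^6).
-x^4/24 + x^2/2 - 2·x - 1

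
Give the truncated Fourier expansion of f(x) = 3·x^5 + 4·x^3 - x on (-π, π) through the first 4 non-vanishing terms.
(-112·π^2 + 6·π^4 + 670)·sin(x) + (-3·π^4 - 31/2 + 11·π^2)·sin(2·x) + (-16·π^2/9 + 14/27 + 2·π^4)·sin(3·x) + (-3·π^4/2 - π^2/8 + 35/64)·sin(4·x)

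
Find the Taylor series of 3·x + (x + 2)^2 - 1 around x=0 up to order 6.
x^2 + 7·x + 3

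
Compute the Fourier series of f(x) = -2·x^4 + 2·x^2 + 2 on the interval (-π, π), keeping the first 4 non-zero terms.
(-104 + 16·π^2)·cos(x) + (8 - 4·π^2)·cos(2·x) + (-56/27 + 16·π^2/9)·cos(3·x) - 2·π^4/5 + 2 + 2·π^2/3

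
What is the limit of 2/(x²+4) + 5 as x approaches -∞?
Evaluate the dominant behaviour as x → -∞; each term tends to a finite value or vanishes.
Limit = 5.

Final answer: 5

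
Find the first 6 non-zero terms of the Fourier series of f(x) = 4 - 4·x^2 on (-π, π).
16·cos(x) - 4·cos(2·x) + 16·cos(3·x)/9 - cos(4·x) + 16·cos(5·x)/25 - 4·π^2/3 + 4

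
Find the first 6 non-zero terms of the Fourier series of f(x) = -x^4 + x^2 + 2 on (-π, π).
(-52 + 8·π^2)·cos(x) + (4 - 2·π^2)·cos(2·x) + (-28/27 + 8·π^2/9)·cos(3·x) + (7/16 - π^2/2)·cos(4·x) + (-148/625 + 8·π^2/25)·cos(5·x) - π^4/5 + 2 + π^2/3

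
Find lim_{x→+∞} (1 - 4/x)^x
As x → +∞: this is the defining limit (1 - 4/x)^x → e^(-4).
Limit = e^(-4).

Final answer: e^(-4)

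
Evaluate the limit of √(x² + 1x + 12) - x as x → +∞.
This is an ∞ − ∞ indeterminate form.
Multiply and divide by the conjugate √(x²+1x + 12) + x; the x² terms cancel, leaving (1x + 12)/(√(x²+1x + 12)+x) → 1/2.
Limit = 1/2.

Final answer: 1/2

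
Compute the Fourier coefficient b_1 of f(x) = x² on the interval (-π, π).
b_1 = (1/π) ∫_{-π}^{π} f(x)·sin(1x) dx.
Evaluate the integral (use parity and integration by parts as needed): b_1 = 0.

Final answer: 0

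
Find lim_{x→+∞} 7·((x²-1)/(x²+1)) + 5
Evaluate the dominant behaviour as x → +∞; each term tends to a finite value or vanishes.
Limit = 12.

Final answer: 12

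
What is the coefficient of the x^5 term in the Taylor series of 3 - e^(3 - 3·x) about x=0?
Expand to order 5: 3 - e^(3 - 3·x) = 81·x^5·e^(3)/40 - 27·x^4·e^(3)/8 + 9·x^3·e^(3)/2 - 9·x^2·e^(3)/2 + 3·x·e^(3) - e^(3) + 3 + O(x^6).
The coefficient of x^5 is 81·e^(3)/40.

Final answer: 81·e^(3)/40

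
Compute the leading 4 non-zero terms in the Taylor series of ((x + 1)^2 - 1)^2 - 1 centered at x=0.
x^4 + 4·x^3 + 4·x^2 - 1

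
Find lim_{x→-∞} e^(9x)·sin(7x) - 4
Evaluate the dominant behaviour as x → -∞; each term tends to a finite value or vanishes.
Limit = -4.

Final answer: -4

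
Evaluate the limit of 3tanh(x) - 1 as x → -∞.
Evaluate the dominant behaviour as x → -∞; each term tends to a finite value or vanishes.
Limit = -4.

Final answer: -4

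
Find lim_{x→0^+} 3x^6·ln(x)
This is a 0·∞ indeterminate form at x → 0⁺.
Rewrite the product as 3·ln(x) / x^(-6) and apply L'Hôpital, or use the standard hierarchy x^(-6) ≫ |ln x| as x → 0⁺.
The indeterminate product → 0, so the limit = 0.

Final answer: 0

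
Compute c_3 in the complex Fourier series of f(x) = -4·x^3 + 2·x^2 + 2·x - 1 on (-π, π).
Compute the real Fourier coefficients first: a_3 = -8/9, b_3 = 28/9 - 8·π^2/3.
Then c_3 = (a_3 − i·b_3)/2 = -4/9 - 14·i/9 + 4·i·π^2/3.

Final answer: -4/9 - 14·i/9 + 4·i·π^2/3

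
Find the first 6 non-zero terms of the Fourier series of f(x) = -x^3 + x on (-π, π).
(14 - 2·π^2)·sin(x) + (-5/2 + π^2)·sin(2·x) + (10/9 - 2·π^2/3)·sin(3·x) + (-11/16 + π^2/2)·sin(4·x) + (62/125 - 2·π^2/5)·sin(5·x) + (-7/18 + π^2/3)·sin(6·x)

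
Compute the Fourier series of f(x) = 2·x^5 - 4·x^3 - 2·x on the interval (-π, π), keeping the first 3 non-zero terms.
(-88·π^2 + 4·π^4 + 524)·sin(x) + (-2·π^4 - 19 + 14·π^2)·sin(2·x) + (-152·π^2/27 + 196/81 + 4·π^4/3)·sin(3·x)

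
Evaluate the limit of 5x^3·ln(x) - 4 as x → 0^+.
The product is a 0·∞ indeterminate form at x → 0⁺.
Rewrite the product as 5·ln(x) / x^(-3) and apply L'Hôpital, or use the standard hierarchy x^(-3) ≫ |ln x| as x → 0⁺.
The indeterminate product → 0, so the limit = -4.

Final answer: -4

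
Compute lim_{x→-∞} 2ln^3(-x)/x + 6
The quotient is an ∞/∞ indeterminate form as x → -∞.
Compare growth rates of the dominant terms (exponentials ≫ polynomials ≫ logarithms), or apply L'Hôpital's rule; the quotient → 0.
Adding the constant: 0 + 6 = 6. Limit = 6.

Final answer: 6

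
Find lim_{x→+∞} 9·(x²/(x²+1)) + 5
Evaluate the dominant behaviour as x → +∞; each term tends to a finite value or vanishes.
Limit = 14.

Final answer: 14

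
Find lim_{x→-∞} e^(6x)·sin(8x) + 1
Evaluate the dominant behaviour as x → -∞; each term tends to a finite value or vanishes.
Limit = 1.

Final answer: 1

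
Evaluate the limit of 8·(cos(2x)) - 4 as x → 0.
Direct substitution at x = 0 gives 4.

Final answer: 4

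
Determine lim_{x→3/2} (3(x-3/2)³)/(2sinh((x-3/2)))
Both numerator and denominator → 0 as x → 3/2; this is a 0/0 indeterminate form.
Expand each to leading order near x = 3/2: numerator ~ 3·(x - 3/2)^3, denominator ~ 2·(x - 3/2).
The limit of the ratio is 0.

Final answer: 0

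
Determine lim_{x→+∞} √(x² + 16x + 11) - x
This is an ∞ − ∞ indeterminate form.
Multiply and divide by the conjugate √(x²+16x + 11) + x; the x² terms cancel, leaving (16x + 11)/(√(x²+16x + 11)+x) → 16/2 = 8.
Limit = 8.

Final answer: 8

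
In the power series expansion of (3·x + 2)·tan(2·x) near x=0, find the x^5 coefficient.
Expand to order 5: (3·x + 2)·tan(2·x) = 128·x^5/15 + 8·x^4 + 16·x^3/3 + 6·x^2 + 4·x + O(x^6).
The coefficient of x^5 is 128/15.

Final answer: 128/15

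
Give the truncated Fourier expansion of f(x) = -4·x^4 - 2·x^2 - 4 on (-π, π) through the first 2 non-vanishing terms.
(-184 + 32·π^2)·cos(x) - 4·π^4/5 - 2·π^2/3 - 4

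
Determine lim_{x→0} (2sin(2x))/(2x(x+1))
Both numerator and denominator → 0 as x → 0; this is a 0/0 indeterminate form.
Expand each to leading order near x = 0: numerator ~ 4·x, denominator ~ 2·x.
The limit of the ratio is 2.

Final answer: 2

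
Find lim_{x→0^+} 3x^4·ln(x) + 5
The product is a 0·∞ indeterminate form at x → 0⁺.
Rewrite the product as 3·ln(x) / x^(-4) and apply L'Hôpital, or use the standard hierarchy x^(-4) ≫ |ln x| as x → 0⁺.
The indeterminate product → 0, so the limit = 5.

Final answer: 5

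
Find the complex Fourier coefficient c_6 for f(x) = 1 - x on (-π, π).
Compute the real Fourier coefficients first: a_6 = 0, b_6 = 1/3.
Then c_6 = (a_6 − i·b_6)/2 = -i/6.

Final answer: -i/6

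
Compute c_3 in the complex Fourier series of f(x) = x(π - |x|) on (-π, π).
Compute the real Fourier coefficients first: a_3 = 0, b_3 = 8/(27·π).
Then c_3 = (a_3 − i·b_3)/2 = -4·i/(27·π).

Final answer: -4·i/(27·π)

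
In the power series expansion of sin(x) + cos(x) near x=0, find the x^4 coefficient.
Expand to order 4: sin(x) + cos(x) = x^4/24 - x^3/6 - x^2/2 + x + 1 + O(x^5).
The coefficient of x^4 is 1/24.

Final answer: 1/24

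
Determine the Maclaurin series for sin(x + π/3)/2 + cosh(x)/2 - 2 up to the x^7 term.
-x^7/20160 + x^6·(1/1440 - √(3)/2880) + x^5/480 + x^4·(√(3)/96 + 1/48) - x^3/24 + x^2·(1/4 - √(3)/8) + x/4 - 3/2 + √(3)/4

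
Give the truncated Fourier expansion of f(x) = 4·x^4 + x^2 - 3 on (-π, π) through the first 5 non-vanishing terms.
(188 - 32·π^2)·cos(x) + (-11 + 8·π^2)·cos(2·x) + (52/27 - 32·π^2/9)·cos(3·x) + (-1/2 + 2·π^2)·cos(4·x) - 3 + π^2/3 + 4·π^4/5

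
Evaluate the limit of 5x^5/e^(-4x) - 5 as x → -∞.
The quotient is an ∞/∞ indeterminate form as x → -∞.
Compare growth rates of the dominant terms (exponentials ≫ polynomials ≫ logarithms), or apply L'Hôpital's rule; the quotient → 0.
Adding the constant: 0 - 5 = -5. Limit = -5.

Final answer: -5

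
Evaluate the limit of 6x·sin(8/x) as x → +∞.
As x → +∞: let u = 8/x → 0⁺; then 6·x·sin(8/x) = 6·8·sin(u)/u → 6·8·1 = 48.
Limit = 48.

Final answer: 48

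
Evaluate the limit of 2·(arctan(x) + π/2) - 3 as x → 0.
Direct substitution at x = 0 gives -3 + π.

Final answer: -3 + π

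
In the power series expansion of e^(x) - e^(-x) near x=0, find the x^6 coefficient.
Expand to order 6: e^(x) - e^(-x) = x^5/60 + x^3/3 + 2·x + O(x^7).
The coefficient of x^6 is 0.

Final answer: 0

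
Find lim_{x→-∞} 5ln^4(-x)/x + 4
The quotient is an ∞/∞ indeterminate form as x → -∞.
Compare growth rates of the dominant terms (exponentials ≫ polynomials ≫ logarithms), or apply L'Hôpital's rule; the quotient → 0.
Adding the constant: 0 + 4 = 4. Limit = 4.

Final answer: 4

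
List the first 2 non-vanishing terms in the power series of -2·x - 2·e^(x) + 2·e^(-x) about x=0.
-2·x^3/3 - 6·x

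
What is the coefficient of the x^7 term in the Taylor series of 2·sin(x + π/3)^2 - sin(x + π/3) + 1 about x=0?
Expand to order 7: 2·sin(x + π/3)^2 - sin(x + π/3) + 1 = x^7·(1/10080 - 4·√(3)/315) + x^6·(-2/45 + √(3)/1440) + x^5·(-1/240 + 2·√(3)/15) + x^4·(1/3 - √(3)/48) + x^3·(1/12 - 2·√(3)/3) + x^2·(-1 + √(3)/4) + x·(-1/2 + √(3)) - √(3)/2 + 5/2 + O(x^8).
The coefficient of x^7 is 1/10080 - 4·√(3)/315.

Final answer: 1/10080 - 4·√(3)/315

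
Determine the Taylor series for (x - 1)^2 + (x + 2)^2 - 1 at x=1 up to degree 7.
8 + 6·(x - 1) + 2·(x - 1)^2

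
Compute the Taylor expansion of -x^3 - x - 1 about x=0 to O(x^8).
-x^3 - x - 1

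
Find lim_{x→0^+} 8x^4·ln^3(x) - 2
The product is a 0·∞ indeterminate form at x → 0⁺.
Rewrite the product as 8·ln^3(x) / x^(-4) and apply L'Hôpital, or use the standard hierarchy x^(-4) ≫ |ln x|^3 as x → 0⁺.
The indeterminate product → 0, so the limit = -2.

Final answer: -2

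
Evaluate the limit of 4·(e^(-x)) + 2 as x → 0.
Direct substitution at x = 0 gives 6.

Final answer: 6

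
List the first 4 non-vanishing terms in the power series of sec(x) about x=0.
61·x^6/720 + 5·x^4/24 + x^2/2 + 1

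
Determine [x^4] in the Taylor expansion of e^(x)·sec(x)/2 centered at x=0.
Expand to order 4: e^(x)·sec(x)/2 = x^4/4 + x^3/3 + x^2/2 + x/2 + 1/2 + O(x^5).
The coefficient of x^4 is 1/4.

Final answer: 1/4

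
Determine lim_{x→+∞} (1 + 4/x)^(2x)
As x → +∞: write (1 + 4/x)^(2x) = ((1 + 4/x)^x)^2 → (e^4)^2 = e^8.
Limit = e^(8).

Final answer: e^(8)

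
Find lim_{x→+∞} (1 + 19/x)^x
As x → +∞: this is the defining limit (1 + 19/x)^x → e^19.
Limit = e^(19).

Final answer: e^(19)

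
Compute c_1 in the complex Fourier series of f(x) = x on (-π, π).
Compute the real Fourier coefficients first: a_1 = 0, b_1 = 2.
Then c_1 = (a_1 − i·b_1)/2 = -i.

Final answer: -i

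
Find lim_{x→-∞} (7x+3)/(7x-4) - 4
Evaluate the dominant behaviour as x → -∞; each term tends to a finite value or vanishes.
Limit = -3.

Final answer: -3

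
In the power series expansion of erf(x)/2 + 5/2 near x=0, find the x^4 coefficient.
Expand to order 4: erf(x)/2 + 5/2 = -x^3/(3·√(π)) + x/√(π) + 5/2 + O(x^5).
The coefficient of x^4 is 0.

Final answer: 0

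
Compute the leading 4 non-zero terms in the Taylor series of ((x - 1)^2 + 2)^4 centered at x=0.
-312·x^3 + 324·x^2 - 216·x + 81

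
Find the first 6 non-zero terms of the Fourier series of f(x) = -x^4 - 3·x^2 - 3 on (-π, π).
(-36 + 8·π^2)·cos(x) - 2·π^2·cos(2·x) + (20/27 + 8·π^2/9)·cos(3·x) + (-π^2/2 - 9/16)·cos(4·x) + (252/625 + 8·π^2/25)·cos(5·x) - π^4/5 - π^2 - 3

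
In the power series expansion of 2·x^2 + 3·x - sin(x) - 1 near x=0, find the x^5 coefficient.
Expand to order 5: 2·x^2 + 3·x - sin(x) - 1 = -x^5/120 + x^3/6 + 2·x^2 + 2·x - 1 + O(x^6).
The coefficient of x^5 is -1/120.

Final answer: -1/120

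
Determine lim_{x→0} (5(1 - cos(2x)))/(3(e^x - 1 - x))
Both numerator and denominator → 0 as x → 0; this is a 0/0 indeterminate form.
Expand each to leading order near x = 0: numerator ~ 10·x^2, denominator ~ 3·x^2/2.
The limit of the ratio is 20/3.

Final answer: 20/3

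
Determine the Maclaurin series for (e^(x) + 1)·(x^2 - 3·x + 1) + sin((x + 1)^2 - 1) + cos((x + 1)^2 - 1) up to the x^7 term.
359·x^7/504 + 343·x^6/240 + 13·x^5/20 - 43·x^4/24 - 11·x^3/3 - 3·x^2/2 - 3·x + 3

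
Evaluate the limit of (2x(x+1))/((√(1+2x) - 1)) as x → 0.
Both numerator and denominator → 0 as x → 0; this is a 0/0 indeterminate form.
Expand each to leading order near x = 0: numerator ~ 2·x, denominator ~ x.
The limit of the ratio is 2.

Final answer: 2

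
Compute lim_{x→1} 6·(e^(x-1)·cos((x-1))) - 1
Direct substitution at x = 1 gives 5.

Final answer: 5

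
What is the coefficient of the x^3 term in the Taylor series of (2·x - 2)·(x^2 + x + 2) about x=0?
Expand to order 3: (2·x - 2)·(x^2 + x + 2) = 2·x^3 + 2·x - 4 + O(x^4).
The coefficient of x^3 is 2.

Final answer: 2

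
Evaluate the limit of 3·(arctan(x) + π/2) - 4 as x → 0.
Direct substitution at x = 0 gives -4 + 3·π/2.

Final answer: -4 + 3·π/2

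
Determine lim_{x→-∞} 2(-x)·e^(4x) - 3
The product is a 0·∞ indeterminate form at x → -∞.
Rewrite the product as 2(-x) / e^(-4x) (an ∞/∞ form) and apply L'Hôpital, or use the standard hierarchy e^(4|x|) ≫ |(-x)| as x → -∞.
The indeterminate product → 0, so the limit = -3.

Final answer: -3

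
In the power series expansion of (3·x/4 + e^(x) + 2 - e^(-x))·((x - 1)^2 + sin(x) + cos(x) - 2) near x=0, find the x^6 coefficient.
Expand to order 6: (3·x/4 + e^(x) + 2 - e^(-x))·((x - 1)^2 + sin(x) + cos(x) - 2) = -5·x^6/96 + 143·x^5/480 - 17·x^4/24 + 25·x^3/24 - 7·x^2/4 - 2·x + O(x^7).
The coefficient of x^6 is -5/96.

Final answer: -5/96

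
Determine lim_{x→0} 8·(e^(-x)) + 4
Direct substitution at x = 0 gives 12.

Final answer: 12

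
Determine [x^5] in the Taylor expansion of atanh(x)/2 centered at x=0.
Expand to order 5: atanh(x)/2 = x^5/10 + x^3/6 + x/2 + O(x^6).
The coefficient of x^5 is 1/10.

Final answer: 1/10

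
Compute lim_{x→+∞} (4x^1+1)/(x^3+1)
This is an ∞/∞ indeterminate form as x → +∞.
Divide numerator and denominator by x^3 and let the lower-order terms vanish; the numerator's degree 1 is below the denominator's degree 3, so the quotient → 0.
Limit = 0.

Final answer: 0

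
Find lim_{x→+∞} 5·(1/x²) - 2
Evaluate the dominant behaviour as x → +∞; each term tends to a finite value or vanishes.
Limit = -2.

Final answer: -2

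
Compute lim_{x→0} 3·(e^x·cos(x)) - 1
Direct substitution at x = 0 gives 2.

Final answer: 2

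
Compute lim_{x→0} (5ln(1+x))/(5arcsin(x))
Both numerator and denominator → 0 as x → 0; this is a 0/0 indeterminate form.
Expand each to leading order near x = 0: numerator ~ 5·x, denominator ~ 5·x.
The limit of the ratio is 1.

Final answer: 1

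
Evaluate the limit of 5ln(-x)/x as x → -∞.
This is an ∞/∞ indeterminate form as x → -∞.
Compare growth rates of the dominant terms (exponentials ≫ polynomials ≫ logarithms), or apply L'Hôpital's rule; the quotient → 0.
Limit = 0.

Final answer: 0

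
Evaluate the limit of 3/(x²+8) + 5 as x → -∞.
Evaluate the dominant behaviour as x → -∞; each term tends to a finite value or vanishes.
Limit = 5.

Final answer: 5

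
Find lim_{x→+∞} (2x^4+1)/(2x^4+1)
This is an ∞/∞ indeterminate form as x → +∞.
Divide numerator and denominator by x^4 and let the lower-order terms vanish; the leading terms give 2/2 = 1.
Limit = 1.

Final answer: 1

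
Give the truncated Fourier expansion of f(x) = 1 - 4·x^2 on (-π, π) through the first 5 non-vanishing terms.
16·cos(x) - 4·cos(2·x) + 16·cos(3·x)/9 - cos(4·x) - 4·π^2/3 + 1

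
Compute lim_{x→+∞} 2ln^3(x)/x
This is an ∞/∞ indeterminate form as x → +∞.
The polynomial denominator x dominates the logarithmic numerator (any positive power of x ≫ ln^3(x) as x → ∞), so the quotient → 0.
Limit = 0.

Final answer: 0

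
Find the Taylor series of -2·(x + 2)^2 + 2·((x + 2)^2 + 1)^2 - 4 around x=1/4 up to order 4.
7601/128 + 801·(x - 1/4)/8 + 251·(x - 1/4)^2/4 + 18·(x - 1/4)^3 + 2·(x - 1/4)^4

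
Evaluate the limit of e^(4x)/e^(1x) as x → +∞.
This is an ∞/∞ indeterminate form as x → +∞.
Rewrite e^(4x)/e^(1x) = e^((4−1)x) = e^(3x); the exponent coefficient is 3 > 0 so e^(3x) → ∞.
Limit = ∞.

Final answer: ∞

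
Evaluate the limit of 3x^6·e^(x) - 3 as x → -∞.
The product is a 0·∞ indeterminate form at x → -∞.
Rewrite the product as 3x^6 / e^(-x) (an ∞/∞ form) and apply L'Hôpital, or use the standard hierarchy e^(|x|) ≫ |x^6| as x → -∞.
The indeterminate product → 0, so the limit = -3.

Final answer: -3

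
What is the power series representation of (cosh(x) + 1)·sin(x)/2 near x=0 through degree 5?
-x^5/80 + x^3/12 + x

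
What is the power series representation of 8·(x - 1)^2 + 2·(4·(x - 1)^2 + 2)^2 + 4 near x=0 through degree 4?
32·x^4 - 128·x^3 + 232·x^2 - 208·x + 84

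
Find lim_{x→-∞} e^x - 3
Evaluate the dominant behaviour as x → -∞; each term tends to a finite value or vanishes.
Limit = -3.

Final answer: -3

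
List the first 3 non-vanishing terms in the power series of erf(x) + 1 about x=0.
-2·x^3/(3·√(π)) + 2·x/√(π) + 1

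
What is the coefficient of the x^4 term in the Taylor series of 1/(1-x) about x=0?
Expand to order 4: 1/(1-x) = x^4 + x^3 + x^2 + x + 1 + O(x^5).
The coefficient of x^4 is 1.

Final answer: 1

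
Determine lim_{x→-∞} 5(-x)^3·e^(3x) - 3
The product is a 0·∞ indeterminate form at x → -∞.
Rewrite the product as 5(-x)^3 / e^(-3x) (an ∞/∞ form) and apply L'Hôpital, or use the standard hierarchy e^(3|x|) ≫ |(-x)^3| as x → -∞.
The indeterminate product → 0, so the limit = -3.

Final answer: -3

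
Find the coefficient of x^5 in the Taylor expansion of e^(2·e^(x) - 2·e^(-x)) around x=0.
Expand to order 5: e^(2·e^(x) - 2·e^(-x)) = 139·x^5/10 + 40·x^4/3 + 34·x^3/3 + 8·x^2 + 4·x + 1 + O(x^6).
The coefficient of x^5 is 139/10.

Final answer: 139/10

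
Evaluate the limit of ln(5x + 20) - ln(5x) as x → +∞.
This is an ∞ − ∞ indeterminate form.
Combine the logarithms: ln(5x+20) − ln(5x) = ln((5x+20)/(5x)) = ln(1 + 20/(5x)) → ln(1) = 0.
Limit = 0.

Final answer: 0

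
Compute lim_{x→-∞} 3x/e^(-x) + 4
The quotient is an ∞/∞ indeterminate form as x → -∞.
Compare growth rates of the dominant terms (exponentials ≫ polynomials ≫ logarithms), or apply L'Hôpital's rule; the quotient → 0.
Adding the constant: 0 + 4 = 4. Limit = 4.

Final answer: 4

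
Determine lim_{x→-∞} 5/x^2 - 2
Evaluate the dominant behaviour as x → -∞; each term tends to a finite value or vanishes.
Limit = -2.

Final answer: -2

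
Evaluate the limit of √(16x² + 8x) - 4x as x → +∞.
As x → +∞: multiply by the conjugate to get (8x)/(√(16x²+8x)+4x); the denominator ~ 8x, so the limit is 8/8 = 1.
Limit = 1.

Final answer: 1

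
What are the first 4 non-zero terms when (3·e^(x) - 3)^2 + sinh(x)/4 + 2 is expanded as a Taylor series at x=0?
217·x^3/24 + 9·x^2 + x/4 + 2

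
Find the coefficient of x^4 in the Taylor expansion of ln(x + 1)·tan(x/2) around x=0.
Expand to order 4: ln(x + 1)·tan(x/2) = 5·x^4/24 - x^3/4 + x^2/2 + O(x^5).
The coefficient of x^4 is 5/24.

Final answer: 5/24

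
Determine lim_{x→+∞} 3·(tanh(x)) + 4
Evaluate the dominant behaviour as x → +∞; each term tends to a finite value or vanishes.
Limit = 7.

Final answer: 7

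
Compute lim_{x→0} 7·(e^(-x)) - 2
Direct substitution at x = 0 gives 5.

Final answer: 5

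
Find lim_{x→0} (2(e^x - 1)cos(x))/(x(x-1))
Both numerator and denominator → 0 as x → 0; this is a 0/0 indeterminate form.
Expand each to leading order near x = 0: numerator ~ 2·x, denominator ~ -x.
The limit of the ratio is -2.

Final answer: -2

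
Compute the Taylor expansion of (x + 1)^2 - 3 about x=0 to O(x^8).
x^2 + 2·x - 2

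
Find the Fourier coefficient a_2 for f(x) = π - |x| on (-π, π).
a_2 = (1/π) ∫_{-π}^{π} f(x)·cos(2x) dx.
Evaluate the integral (use parity and integration by parts as needed): a_2 = 0.

Final answer: 0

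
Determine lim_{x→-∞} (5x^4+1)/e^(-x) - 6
The quotient is an ∞/∞ indeterminate form as x → -∞.
Compare growth rates of the dominant terms (exponentials ≫ polynomials ≫ logarithms), or apply L'Hôpital's rule; the quotient → 0.
Adding the constant: 0 - 6 = -6. Limit = -6.

Final answer: -6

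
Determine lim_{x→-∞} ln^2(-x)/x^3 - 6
The quotient is an ∞/∞ indeterminate form as x → -∞.
Compare growth rates of the dominant terms (exponentials ≫ polynomials ≫ logarithms), or apply L'Hôpital's rule; the quotient → 0.
Adding the constant: 0 - 6 = -6. Limit = -6.

Final answer: -6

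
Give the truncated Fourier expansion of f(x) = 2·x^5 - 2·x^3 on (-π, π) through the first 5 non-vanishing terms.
(-84·π^2 + 4·π^4 + 504)·sin(x) + (-2·π^4 - 18 + 12·π^2)·sin(2·x) + (-116·π^2/27 + 232/81 + 4·π^4/3)·sin(3·x) + (-π^4 - 27/32 + 9·π^2/4)·sin(4·x) + (-36·π^2/25 + 216/625 + 4·π^4/5)·sin(5·x)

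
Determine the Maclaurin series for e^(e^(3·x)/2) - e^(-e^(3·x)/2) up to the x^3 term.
x^3·(-9·e^(-1/2)/16 + 99·e^(1/2)/16) + x^2·(9·e^(-1/2)/8 + 27·e^(1/2)/8) + x·(3·e^(-1/2)/2 + 3·e^(1/2)/2) - e^(-1/2) + e^(1/2)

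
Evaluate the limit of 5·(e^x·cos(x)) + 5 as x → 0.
Direct substitution at x = 0 gives 10.

Final answer: 10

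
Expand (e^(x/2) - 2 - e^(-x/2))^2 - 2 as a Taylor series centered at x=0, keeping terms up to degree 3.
-x^3/6 + x^2 - 4·x + 2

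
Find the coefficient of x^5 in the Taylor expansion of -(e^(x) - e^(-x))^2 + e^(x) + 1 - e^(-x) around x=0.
1/60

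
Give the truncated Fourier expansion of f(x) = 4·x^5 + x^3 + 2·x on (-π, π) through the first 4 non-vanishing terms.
(-158·π^2 + 8·π^4 + 952)·sin(x) + (-4·π^4 - 61/2 + 19·π^2)·sin(2·x) + (-142·π^2/27 + 392/81 + 8·π^4/3)·sin(3·x) + (-2·π^4 - 7/4 + 2·π^2)·sin(4·x)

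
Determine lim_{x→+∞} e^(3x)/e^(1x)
This is an ∞/∞ indeterminate form as x → +∞.
Rewrite e^(3x)/e^(1x) = e^((3−1)x) = e^(2x); the exponent coefficient is 2 > 0 so e^(2x) → ∞.
Limit = ∞.

Final answer: ∞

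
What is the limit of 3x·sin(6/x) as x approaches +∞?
As x → +∞: let u = 6/x → 0⁺; then 3·x·sin(6/x) = 3·6·sin(u)/u → 3·6·1 = 18.
Limit = 18.

Final answer: 18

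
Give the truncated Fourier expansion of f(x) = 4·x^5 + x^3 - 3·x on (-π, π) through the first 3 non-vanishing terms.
(-158·π^2 + 8·π^4 + 942)·sin(x) + (-4·π^4 - 51/2 + 19·π^2)·sin(2·x) + (-142·π^2/27 + 122/81 + 8·π^4/3)·sin(3·x)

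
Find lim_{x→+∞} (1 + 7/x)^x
As x → +∞: this is the defining limit (1 + 7/x)^x → e^7.
Limit = e^(7).

Final answer: e^(7)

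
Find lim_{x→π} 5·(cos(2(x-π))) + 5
Direct substitution at x = π gives 10.

Final answer: 10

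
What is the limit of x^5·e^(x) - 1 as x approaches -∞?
The product is a 0·∞ indeterminate form at x → -∞.
Rewrite the product as x^5 / e^(-x) (an ∞/∞ form) and apply L'Hôpital, or use the standard hierarchy e^(|x|) ≫ |x^5| as x → -∞.
The indeterminate product → 0, so the limit = -1.

Final answer: -1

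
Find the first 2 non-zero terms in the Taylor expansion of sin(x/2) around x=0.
-x^3/48 + x/2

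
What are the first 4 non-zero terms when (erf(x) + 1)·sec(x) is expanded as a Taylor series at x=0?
x^3/(3·√(π)) + x^2/2 + 2·x/√(π) + 1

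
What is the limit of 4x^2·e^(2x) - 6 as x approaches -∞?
The product is a 0·∞ indeterminate form at x → -∞.
Rewrite the product as 4x^2 / e^(-2x) (an ∞/∞ form) and apply L'Hôpital, or use the standard hierarchy e^(2|x|) ≫ |x^2| as x → -∞.
The indeterminate product → 0, so the limit = -6.

Final answer: -6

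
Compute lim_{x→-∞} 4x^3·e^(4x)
This is a 0·∞ indeterminate form at x → -∞.
Rewrite the product as 4x^3 / e^(-4x) (an ∞/∞ form) and apply L'Hôpital, or use the standard hierarchy e^(4|x|) ≫ |x^3| as x → -∞.
The indeterminate product → 0, so the limit = 0.

Final answer: 0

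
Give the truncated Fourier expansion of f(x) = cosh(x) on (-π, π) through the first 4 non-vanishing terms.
-cos(x)·sinh(π)/π + 2·cos(2·x)·sinh(π)/(5·π) - cos(3·x)·sinh(π)/(5·π) + sinh(π)/π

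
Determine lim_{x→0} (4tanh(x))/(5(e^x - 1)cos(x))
Both numerator and denominator → 0 as x → 0; this is a 0/0 indeterminate form.
Expand each to leading order near x = 0: numerator ~ 4·x, denominator ~ 5·x.
The limit of the ratio is 4/5.

Final answer: 4/5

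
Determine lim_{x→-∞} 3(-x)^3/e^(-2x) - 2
The quotient is an ∞/∞ indeterminate form as x → -∞.
Compare growth rates of the dominant terms (exponentials ≫ polynomials ≫ logarithms), or apply L'Hôpital's rule; the quotient → 0.
Adding the constant: 0 - 2 = -2. Limit = -2.

Final answer: -2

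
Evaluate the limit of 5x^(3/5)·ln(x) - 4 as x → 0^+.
The product is a 0·∞ indeterminate form at x → 0⁺.
Rewrite the product as 5·ln(x) / x^(-3/5) and apply L'Hôpital, or use the standard hierarchy x^(-3/5) ≫ |ln x| as x → 0⁺.
The indeterminate product → 0, so the limit = -4.

Final answer: -4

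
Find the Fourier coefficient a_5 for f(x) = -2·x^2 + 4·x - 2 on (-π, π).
a_5 = (1/π) ∫_{-π}^{π} f(x)·cos(5x) dx.
Evaluate the integral (use parity and integration by parts as needed): a_5 = 8/25.

Final answer: 8/25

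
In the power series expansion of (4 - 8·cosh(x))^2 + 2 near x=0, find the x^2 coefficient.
Expand to order 2: (4 - 8·cosh(x))^2 + 2 = 32·x^2 + 18 + O(x^3).
The coefficient of x^2 is 32.

Final answer: 32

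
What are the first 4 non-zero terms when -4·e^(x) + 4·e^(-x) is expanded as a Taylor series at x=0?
-x^7/630 - x^5/15 - 4·x^3/3 - 8·x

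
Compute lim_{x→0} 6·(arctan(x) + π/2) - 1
Direct substitution at x = 0 gives -1 + 3·π.

Final answer: -1 + 3·π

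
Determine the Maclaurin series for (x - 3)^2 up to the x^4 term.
x^2 - 6·x + 9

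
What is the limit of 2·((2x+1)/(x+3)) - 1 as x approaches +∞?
Evaluate the dominant behaviour as x → +∞; each term tends to a finite value or vanishes.
Limit = 3.

Final answer: 3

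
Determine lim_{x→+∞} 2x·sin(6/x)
As x → +∞: let u = 6/x → 0⁺; then 2·x·sin(6/x) = 2·6·sin(u)/u → 2·6·1 = 12.
Limit = 12.

Final answer: 12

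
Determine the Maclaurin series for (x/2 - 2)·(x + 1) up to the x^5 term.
x^2/2 - 3·x/2 - 2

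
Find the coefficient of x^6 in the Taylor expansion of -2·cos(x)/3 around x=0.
Expand to order 6: -2·cos(x)/3 = x^6/1080 - x^4/36 + x^2/3 - 2/3 + O(x^7).
The coefficient of x^6 is 1/1080.

Final answer: 1/1080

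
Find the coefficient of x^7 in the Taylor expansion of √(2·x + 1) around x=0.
Expand to order 7: √(2·x + 1) = 33·x^7/16 - 21·x^6/16 + 7·x^5/8 - 5·x^4/8 + x^3/2 - x^2/2 + x + 1 + O(x^8).
The coefficient of x^7 is 33/16.

Final answer: 33/16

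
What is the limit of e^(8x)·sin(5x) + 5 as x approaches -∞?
Evaluate the dominant behaviour as x → -∞; each term tends to a finite value or vanishes.
Limit = 5.

Final answer: 5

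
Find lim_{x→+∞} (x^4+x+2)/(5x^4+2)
This is an ∞/∞ indeterminate form as x → +∞.
Divide numerator and denominator by x^4 and let the lower-order terms vanish; the leading terms give 1/5.
Limit = 1/5.

Final answer: 1/5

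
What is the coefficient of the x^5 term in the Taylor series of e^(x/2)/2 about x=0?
Expand to order 5: e^(x/2)/2 = x^5/7680 + x^4/768 + x^3/96 + x^2/16 + x/4 + 1/2 + O(x^6).
The coefficient of x^5 is 1/7680.

Final answer: 1/7680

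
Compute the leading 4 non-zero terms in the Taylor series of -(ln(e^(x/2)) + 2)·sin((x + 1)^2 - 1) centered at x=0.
14·x^4/3 + 13·x^3/6 - 3·x^2 - 4·x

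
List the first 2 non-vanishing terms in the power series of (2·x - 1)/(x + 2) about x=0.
5·x/4 - 1/2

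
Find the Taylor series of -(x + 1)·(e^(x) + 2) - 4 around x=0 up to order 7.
-x^7/630 - 7·x^6/720 - x^5/20 - 5·x^4/24 - 2·x^3/3 - 3·x^2/2 - 4·x - 7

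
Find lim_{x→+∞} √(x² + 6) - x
This is an ∞ − ∞ indeterminate form.
Multiply and divide by the conjugate √(x²+6) + x; the x² terms cancel, leaving 6/(√(x²+6)+x) → 0.
Limit = 0.

Final answer: 0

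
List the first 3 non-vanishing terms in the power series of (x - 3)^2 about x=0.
x^2 - 6·x + 9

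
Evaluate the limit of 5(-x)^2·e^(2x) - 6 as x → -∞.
The product is a 0·∞ indeterminate form at x → -∞.
Rewrite the product as 5(-x)^2 / e^(-2x) (an ∞/∞ form) and apply L'Hôpital, or use the standard hierarchy e^(2|x|) ≫ |(-x)^2| as x → -∞.
The indeterminate product → 0, so the limit = -6.

Final answer: -6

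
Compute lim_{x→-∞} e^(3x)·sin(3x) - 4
Evaluate the dominant behaviour as x → -∞; each term tends to a finite value or vanishes.
Limit = -4.

Final answer: -4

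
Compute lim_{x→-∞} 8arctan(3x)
Evaluate the dominant behaviour as x → -∞; each term tends to a finite value or vanishes.
Limit = -4·π.

Final answer: -4·π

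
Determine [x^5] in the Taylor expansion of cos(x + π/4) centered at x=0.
Expand to order 5: cos(x + π/4) = -√(2)·x^5/240 + √(2)·x^4/48 + √(2)·x^3/12 - √(2)·x^2/4 - √(2)·x/2 + √(2)/2 + O(x^6).
The coefficient of x^5 is -√(2)/240.

Final answer: -√(2)/240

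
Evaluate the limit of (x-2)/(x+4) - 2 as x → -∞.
Evaluate the dominant behaviour as x → -∞; each term tends to a finite value or vanishes.
Limit = -1.

Final answer: -1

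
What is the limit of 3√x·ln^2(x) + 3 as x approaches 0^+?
The product is a 0·∞ indeterminate form at x → 0⁺.
Rewrite the product as 3·ln^2(x) / x^(-1/2) and apply L'Hôpital, or use the standard hierarchy x^(-1/2) ≫ |ln x|^2 as x → 0⁺.
The indeterminate product → 0, so the limit = 3.

Final answer: 3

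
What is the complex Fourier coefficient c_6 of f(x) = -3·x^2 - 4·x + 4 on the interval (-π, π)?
Compute the real Fourier coefficients first: a_6 = -1/3, b_6 = 4/3.
Then c_6 = (a_6 − i·b_6)/2 = -1/6 - 2·i/3.

Final answer: -1/6 - 2·i/3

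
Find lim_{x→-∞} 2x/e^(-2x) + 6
The quotient is an ∞/∞ indeterminate form as x → -∞.
Compare growth rates of the dominant terms (exponentials ≫ polynomials ≫ logarithms), or apply L'Hôpital's rule; the quotient → 0.
Adding the constant: 0 + 6 = 6. Limit = 6.

Final answer: 6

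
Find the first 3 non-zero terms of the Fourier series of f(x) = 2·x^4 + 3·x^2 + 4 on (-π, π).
(84 - 16·π^2)·cos(x) + (-3 + 4·π^2)·cos(2·x) + 4 + π^2 + 2·π^4/5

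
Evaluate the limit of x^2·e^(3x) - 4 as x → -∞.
The product is a 0·∞ indeterminate form at x → -∞.
Rewrite the product as x^2 / e^(-3x) (an ∞/∞ form) and apply L'Hôpital, or use the standard hierarchy e^(3|x|) ≫ |x^2| as x → -∞.
The indeterminate product → 0, so the limit = -4.

Final answer: -4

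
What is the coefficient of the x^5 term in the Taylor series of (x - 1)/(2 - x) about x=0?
Expand to order 5: (x - 1)/(2 - x) = x^5/64 + x^4/32 + x^3/16 + x^2/8 + x/4 - 1/2 + O(x^6).
The coefficient of x^5 is 1/64.

Final answer: 1/64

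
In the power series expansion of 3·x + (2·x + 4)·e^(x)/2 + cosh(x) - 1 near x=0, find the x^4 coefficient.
Expand to order 4: 3·x + (2·x + 4)·e^(x)/2 + cosh(x) - 1 = 7·x^4/24 + 5·x^3/6 + 5·x^2/2 + 6·x + 2 + O(x^5).
The coefficient of x^4 is 7/24.

Final answer: 7/24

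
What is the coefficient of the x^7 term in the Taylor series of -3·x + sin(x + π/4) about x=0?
Expand to order 7: -3·x + sin(x + π/4) = -√(2)·x^7/10080 - √(2)·x^6/1440 + √(2)·x^5/240 + √(2)·x^4/48 - √(2)·x^3/12 - √(2)·x^2/4 + x·(-3 + √(2)/2) + √(2)/2 + O(x^8).
The coefficient of x^7 is -√(2)/10080.

Final answer: -√(2)/10080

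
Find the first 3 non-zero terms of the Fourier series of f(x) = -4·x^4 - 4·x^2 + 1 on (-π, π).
(-176 + 32·π^2)·cos(x) + (8 - 8·π^2)·cos(2·x) - 4·π^4/5 - 4·π^2/3 + 1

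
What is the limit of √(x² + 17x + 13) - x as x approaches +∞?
This is an ∞ − ∞ indeterminate form.
Multiply and divide by the conjugate √(x²+17x + 13) + x; the x² terms cancel, leaving (17x + 13)/(√(x²+17x + 13)+x) → 17/2.
Limit = 17/2.

Final answer: 17/2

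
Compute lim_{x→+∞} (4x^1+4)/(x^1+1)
This is an ∞/∞ indeterminate form as x → +∞.
Divide numerator and denominator by x and let the lower-order terms vanish; the leading terms give 4/1 = 4.
Limit = 4.

Final answer: 4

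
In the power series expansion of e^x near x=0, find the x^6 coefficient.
Expand to order 6: e^x = x^6/720 + x^5/120 + x^4/24 + x^3/6 + x^2/2 + x + 1 + O(x^7).
The coefficient of x^6 is 1/720.

Final answer: 1/720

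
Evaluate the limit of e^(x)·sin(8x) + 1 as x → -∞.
Evaluate the dominant behaviour as x → -∞; each term tends to a finite value or vanishes.
Limit = 1.

Final answer: 1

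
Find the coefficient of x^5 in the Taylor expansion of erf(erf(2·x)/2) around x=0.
Expand to order 5: erf(erf(2·x)/2) = x^5·(32/(5·π^3) + 32/(5·π) + 64/(3·π^2)) + x^3·(-16/(3·π) - 16/(3·π^2)) + 4·x/π + O(x^6).
The coefficient of x^5 is 32/(5·π^3) + 32/(5·π) + 64/(3·π^2).

Final answer: 32/(5·π^3) + 32/(5·π) + 64/(3·π^2)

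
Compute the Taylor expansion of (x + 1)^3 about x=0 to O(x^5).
x^3 + 3·x^2 + 3·x + 1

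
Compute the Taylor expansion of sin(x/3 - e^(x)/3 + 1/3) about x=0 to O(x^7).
x^6/3240 - x^5/360 - x^4/72 - x^3/18 - x^2/6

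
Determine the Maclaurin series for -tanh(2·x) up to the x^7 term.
2176·x^7/315 - 64·x^5/15 + 8·x^3/3 - 2·x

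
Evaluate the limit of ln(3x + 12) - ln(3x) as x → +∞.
This is an ∞ − ∞ indeterminate form.
Combine the logarithms: ln(3x+12) − ln(3x) = ln((3x+12)/(3x)) = ln(1 + 12/(3x)) → ln(1) = 0.
Limit = 0.

Final answer: 0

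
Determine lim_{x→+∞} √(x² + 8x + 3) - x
As x → +∞: multiply by the conjugate to get (8x+3)/(√(x²+8x+3)+x); the denominator ~ 2x, so the limit is 8/2 = 4.
Limit = 4.

Final answer: 4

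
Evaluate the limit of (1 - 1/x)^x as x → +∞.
As x → +∞: this is the defining limit (1 - 1/x)^x → e^(-1).
Limit = e^(-1).

Final answer: e^(-1)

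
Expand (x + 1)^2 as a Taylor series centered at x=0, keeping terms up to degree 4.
x^2 + 2·x + 1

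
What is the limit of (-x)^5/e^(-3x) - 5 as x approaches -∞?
The quotient is an ∞/∞ indeterminate form as x → -∞.
Compare growth rates of the dominant terms (exponentials ≫ polynomials ≫ logarithms), or apply L'Hôpital's rule; the quotient → 0.
Adding the constant: 0 - 5 = -5. Limit = -5.

Final answer: -5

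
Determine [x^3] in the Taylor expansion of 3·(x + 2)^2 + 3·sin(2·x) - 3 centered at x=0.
Expand to order 3: 3·(x + 2)^2 + 3·sin(2·x) - 3 = -4·x^3 + 3·x^2 + 18·x + 9 + O(x^4).
The coefficient of x^3 is -4.

Final answer: -4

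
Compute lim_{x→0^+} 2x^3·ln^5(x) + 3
The product is a 0·∞ indeterminate form at x → 0⁺.
Rewrite the product as 2·ln^5(x) / x^(-3) and apply L'Hôpital, or use the standard hierarchy x^(-3) ≫ |ln x|^5 as x → 0⁺.
The indeterminate product → 0, so the limit = 3.

Final answer: 3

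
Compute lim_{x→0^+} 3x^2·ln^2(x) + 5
The product is a 0·∞ indeterminate form at x → 0⁺.
Rewrite the product as 3·ln^2(x) / x^(-2) and apply L'Hôpital, or use the standard hierarchy x^(-2) ≫ |ln x|^2 as x → 0⁺.
The indeterminate product → 0, so the limit = 5.

Final answer: 5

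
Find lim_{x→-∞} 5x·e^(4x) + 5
The product is a 0·∞ indeterminate form at x → -∞.
Rewrite the product as 5x / e^(-4x) (an ∞/∞ form) and apply L'Hôpital, or use the standard hierarchy e^(4|x|) ≫ |x| as x → -∞.
The indeterminate product → 0, so the limit = 5.

Final answer: 5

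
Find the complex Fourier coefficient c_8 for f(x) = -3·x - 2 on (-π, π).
Compute the real Fourier coefficients first: a_8 = 0, b_8 = 3/4.
Then c_8 = (a_8 − i·b_8)/2 = -3·i/8.

Final answer: -3·i/8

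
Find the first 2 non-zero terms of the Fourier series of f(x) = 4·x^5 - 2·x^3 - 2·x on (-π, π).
(-164·π^2 + 8·π^4 + 980)·sin(x) + (-4·π^4 - 31 + 22·π^2)·sin(2·x)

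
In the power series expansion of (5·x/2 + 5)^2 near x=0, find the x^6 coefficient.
Expand to order 6: (5·x/2 + 5)^2 = 25·x^2/4 + 25·x + 25 + O(x^7).
The coefficient of x^6 is 0.

Final answer: 0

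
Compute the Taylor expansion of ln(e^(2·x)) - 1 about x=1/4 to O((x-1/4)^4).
-1/2 + 2·(x - 1/4)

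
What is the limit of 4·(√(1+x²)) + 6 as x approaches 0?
Direct substitution at x = 0 gives 10.

Final answer: 10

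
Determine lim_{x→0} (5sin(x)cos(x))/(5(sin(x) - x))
Both numerator and denominator → 0 as x → 0; this is a 0/0 indeterminate form.
Expand each to leading order near x = 0: numerator ~ 5·x, denominator ~ -5·x^3/6.
The limit of the ratio is -∞.

Final answer: -∞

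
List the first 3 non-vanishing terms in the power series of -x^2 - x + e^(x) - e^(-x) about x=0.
x^3/3 - x^2 + x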